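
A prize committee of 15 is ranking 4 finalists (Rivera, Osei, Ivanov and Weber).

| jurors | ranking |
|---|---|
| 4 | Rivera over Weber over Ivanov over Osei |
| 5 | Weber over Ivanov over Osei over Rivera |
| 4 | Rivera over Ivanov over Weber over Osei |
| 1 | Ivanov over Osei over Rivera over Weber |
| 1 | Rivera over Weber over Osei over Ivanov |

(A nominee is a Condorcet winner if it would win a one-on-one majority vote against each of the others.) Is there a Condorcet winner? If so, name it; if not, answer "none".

Rivera

Pairwise majorities:
Rivera vs Osei: Rivera preferred on 4+4+1 = 9 ballots; Rivera wins 9–6.
Rivera vs Ivanov: 9 to 6, Rivera.
Rivera vs Weber: 4+4+1+1 = 10 for Rivera, 5 for Weber — Rivera by 10–5.
Osei vs Ivanov: Osei is ranked higher on 1 ballot, Ivanov on 14. Ivanov wins 14–1.
Osei vs Weber: Weber wins 14–1.
Ivanov vs Weber: Ivanov is ranked higher on 4+1 = 5 ballots, Weber on 10. Weber wins 10–5.
Only Rivera has no losses; Rivera is the Condorcet winner.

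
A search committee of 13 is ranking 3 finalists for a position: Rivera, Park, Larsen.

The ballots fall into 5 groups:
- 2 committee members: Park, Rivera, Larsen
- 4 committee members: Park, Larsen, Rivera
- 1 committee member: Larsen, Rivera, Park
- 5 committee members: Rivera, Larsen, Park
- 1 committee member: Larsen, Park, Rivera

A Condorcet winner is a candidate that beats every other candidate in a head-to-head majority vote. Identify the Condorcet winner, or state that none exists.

none

Pairwise majorities:
Rivera vs Park: Rivera preferred on 1+5 = 6 ballots; Park wins 7–6.
Rivera vs Larsen: 2+5 = 7 for Rivera, 6 for Larsen — Rivera by 7–6.
Park vs Larsen: 2+4 = 6 for Park, 7 for Larsen — Larsen by 7–6.
Every candidate loses at least once (Rivera loses to Park; Park loses to Larsen; Larsen loses to Rivera). The majority relation contains the cycle Rivera → Larsen → Park → Rivera, so there is no Condorcet winner.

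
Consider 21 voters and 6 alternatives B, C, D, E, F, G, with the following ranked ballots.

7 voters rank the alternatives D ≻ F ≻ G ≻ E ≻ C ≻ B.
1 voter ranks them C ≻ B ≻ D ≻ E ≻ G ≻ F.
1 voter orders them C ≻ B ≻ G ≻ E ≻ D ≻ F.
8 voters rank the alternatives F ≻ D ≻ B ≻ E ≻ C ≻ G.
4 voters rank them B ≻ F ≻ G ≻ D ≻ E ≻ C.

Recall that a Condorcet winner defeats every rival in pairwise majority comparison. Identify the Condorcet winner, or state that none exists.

F

Check each pair by majority over 21 ballots:
B vs C: 12 to 9, B.
B vs D: 1+1+4 = 6 for B, 15 for D — D by 15–6.
B vs E: B preferred on 1+1+8+4 = 14 ballots; B wins 14–7.
B vs F: B is ranked higher on 1+1+4 = 6 ballots, F on 15. F wins 15–6.
B vs G: 14 to 7, B.
C vs D: 2 to 19, D.
C vs E: 2 to 19, E.
C vs F: C is ranked higher on 1+1 = 2 ballots, F on 19. F wins 19–2.
C vs G: 1+1+8 = 10 for C, 11 for G — G by 11–10.
D vs E: 20 to 1, D.
D vs F: D is ranked higher on 7+1+1 = 9 ballots, F on 12. F wins 12–9.
D vs G: D is ranked higher on 7+1+8 = 16 ballots, G on 5. D wins 16–5.
E vs F: 2 to 19, F.
E vs G: E is ranked higher on 1+8 = 9 ballots, G on 12. G wins 12–9.
F vs G: 7+8+4 = 19 for F, 2 for G — F by 19–2.
F beats each of B, C, D, E, G — F is the Condorcet winner.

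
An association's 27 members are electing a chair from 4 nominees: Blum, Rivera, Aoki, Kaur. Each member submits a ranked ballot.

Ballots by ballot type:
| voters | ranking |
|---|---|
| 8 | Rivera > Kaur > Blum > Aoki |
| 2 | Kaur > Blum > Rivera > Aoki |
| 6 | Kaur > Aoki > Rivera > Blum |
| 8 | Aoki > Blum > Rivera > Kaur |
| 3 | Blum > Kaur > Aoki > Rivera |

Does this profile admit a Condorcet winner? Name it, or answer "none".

Pairwise majorities:
Blum vs Rivera: Rivera wins 14–13.
Blum–Aoki: Aoki 14–13.
Blum vs Kaur: Kaur wins 16–11.
Rivera vs Aoki: 8+2 = 10 for Rivera, 17 for Aoki — Aoki by 17–10.
Rivera vs Kaur: 16 to 11, Rivera.
Aoki vs Kaur: Aoki is ranked higher on 8 ballots, Kaur on 19. Kaur wins 19–8.
Every candidate loses at least once (Blum loses to Rivera; Rivera loses to Aoki; Aoki loses to Kaur; Kaur loses to Rivera). The majority relation contains the cycle Rivera → Kaur → Aoki → Rivera, so there is no Condorcet winner.

none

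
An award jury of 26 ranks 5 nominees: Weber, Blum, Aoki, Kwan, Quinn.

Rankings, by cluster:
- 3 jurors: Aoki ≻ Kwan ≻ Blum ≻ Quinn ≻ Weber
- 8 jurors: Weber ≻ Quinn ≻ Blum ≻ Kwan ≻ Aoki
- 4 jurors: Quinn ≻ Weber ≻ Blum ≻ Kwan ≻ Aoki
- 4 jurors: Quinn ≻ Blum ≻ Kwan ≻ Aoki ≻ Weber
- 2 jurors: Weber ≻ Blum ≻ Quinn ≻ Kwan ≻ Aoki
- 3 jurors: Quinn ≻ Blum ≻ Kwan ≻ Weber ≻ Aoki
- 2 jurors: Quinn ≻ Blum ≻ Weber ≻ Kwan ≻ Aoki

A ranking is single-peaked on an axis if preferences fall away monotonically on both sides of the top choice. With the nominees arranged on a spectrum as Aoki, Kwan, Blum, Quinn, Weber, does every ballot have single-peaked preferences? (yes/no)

no

Axis positions: Aoki=1, Kwan=2, Blum=3, Quinn=4, Weber=5.
Cluster 1 (peak Aoki at position 1): ranking walks positions 1-2-3-4-5, expanding outward from the peak — single-peaked.
Cluster 2 (peak Weber at position 5): ranking walks positions 5-4-3-2-1, expanding outward from the peak — single-peaked.
Cluster 3 (peak Quinn at position 4): ranking walks positions 4-5-3-2-1, expanding outward from the peak — single-peaked.
Cluster 4 (peak Quinn at position 4): ranking walks positions 4-3-2-1-5, expanding outward from the peak — single-peaked.
Cluster 5: ranking walks positions 5-3-4-2-1; Blum is ranked above Quinn even though Quinn lies between Blum and the peak Weber on the axis — preferences dip and rise again. Not single-peaked.
Cluster 6 (peak Quinn at position 4): ranking walks positions 4-3-2-5-1, expanding outward from the peak — single-peaked.
Cluster 7 (peak Quinn at position 4): ranking walks positions 4-3-5-2-1, expanding outward from the peak — single-peaked.
Cluster 5 violates single-peakedness, so the profile is not single-peaked on this axis.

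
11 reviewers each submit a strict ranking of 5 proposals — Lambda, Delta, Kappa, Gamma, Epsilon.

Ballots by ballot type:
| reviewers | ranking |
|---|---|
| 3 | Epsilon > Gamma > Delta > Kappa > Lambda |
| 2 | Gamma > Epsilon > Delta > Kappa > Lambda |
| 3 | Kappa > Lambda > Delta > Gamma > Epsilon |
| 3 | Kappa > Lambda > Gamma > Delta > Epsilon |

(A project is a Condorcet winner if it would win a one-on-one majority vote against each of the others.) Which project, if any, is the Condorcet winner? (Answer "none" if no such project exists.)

Kappa

Pairwise majorities:
Lambda vs Delta: 3+3 = 6 for Lambda, 5 for Delta — Lambda by 6–5.
Lambda vs Kappa: Lambda is ranked higher on 0 ballots, Kappa on 11. Kappa wins 11–0.
Lambda vs Gamma: Lambda preferred on 3+3 = 6 ballots; Lambda wins 6–5.
Lambda vs Epsilon: 6 to 5, Lambda.
Delta vs Kappa: Delta is ranked higher on 3+2 = 5 ballots, Kappa on 6. Kappa wins 6–5.
Delta vs Gamma: Delta is ranked higher on 3 ballots, Gamma on 8. Gamma wins 8–3.
Delta vs Epsilon: Delta is ranked higher on 3+3 = 6 ballots, Epsilon on 5. Delta wins 6–5.
Kappa vs Gamma: Kappa preferred on 3+3 = 6 ballots; Kappa wins 6–5.
Kappa vs Epsilon: Kappa preferred on 3+3 = 6 ballots; Kappa wins 6–5.
Gamma vs Epsilon: 8 to 3, Gamma.
Kappa defeats every rival head-to-head and is the Condorcet winner.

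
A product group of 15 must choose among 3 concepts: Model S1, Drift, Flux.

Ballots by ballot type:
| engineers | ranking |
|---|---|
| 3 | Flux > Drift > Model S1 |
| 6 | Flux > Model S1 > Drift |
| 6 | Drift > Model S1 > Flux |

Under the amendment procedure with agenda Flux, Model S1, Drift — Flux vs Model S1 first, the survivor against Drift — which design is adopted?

Flux

Round 1: Flux vs Model S1 — 9–6, Flux advances.
Round 2: Flux vs Drift — 9–6, Flux advances.
Flux survives the agenda.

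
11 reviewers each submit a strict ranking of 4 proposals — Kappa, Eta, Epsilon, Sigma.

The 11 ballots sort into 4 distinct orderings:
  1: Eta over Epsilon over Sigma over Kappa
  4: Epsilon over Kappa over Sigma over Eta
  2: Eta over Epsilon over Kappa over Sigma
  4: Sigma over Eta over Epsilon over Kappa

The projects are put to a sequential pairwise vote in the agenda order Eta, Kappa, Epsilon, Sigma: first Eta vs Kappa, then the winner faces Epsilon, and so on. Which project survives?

Round 1: Eta vs Kappa — 7–4, Eta advances.
Round 2: Eta vs Epsilon — 7–4, Eta advances.
Round 3: Eta vs Sigma — 3–8, Sigma advances.
Sigma survives the agenda.

Sigma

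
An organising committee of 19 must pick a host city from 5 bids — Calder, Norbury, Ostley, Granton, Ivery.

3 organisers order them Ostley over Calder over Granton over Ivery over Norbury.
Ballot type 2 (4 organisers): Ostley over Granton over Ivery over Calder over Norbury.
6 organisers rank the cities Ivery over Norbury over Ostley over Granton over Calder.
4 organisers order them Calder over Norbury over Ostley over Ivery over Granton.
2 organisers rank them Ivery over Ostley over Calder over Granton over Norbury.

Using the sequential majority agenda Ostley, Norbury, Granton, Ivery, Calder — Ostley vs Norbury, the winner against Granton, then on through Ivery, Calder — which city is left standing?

Ivery

Round 1: Ostley vs Norbury — 9–10, Norbury advances.
Round 2: Norbury vs Granton — 10–9, Norbury advances.
Round 3: Norbury vs Ivery — 4–15, Ivery advances.
Round 4: Ivery vs Calder — 12–7, Ivery advances.
The agenda winner is Ivery.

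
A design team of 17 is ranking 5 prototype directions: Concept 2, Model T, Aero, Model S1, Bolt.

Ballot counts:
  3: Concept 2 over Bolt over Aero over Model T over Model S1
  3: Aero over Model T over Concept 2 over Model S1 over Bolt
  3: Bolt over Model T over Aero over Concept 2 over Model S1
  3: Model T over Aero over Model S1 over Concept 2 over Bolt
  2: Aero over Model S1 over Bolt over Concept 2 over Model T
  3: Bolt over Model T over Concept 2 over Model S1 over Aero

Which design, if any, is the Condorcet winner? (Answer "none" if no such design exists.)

Pairwise majorities:
Concept 2 vs Model T: Model T, 12–5.
Concept 2–Aero: Aero 11–6.
Concept 2–Model S1: Concept 2 12–5.
Concept 2 vs Bolt: Concept 2, 9–8.
Model T vs Aero: Model T, 9–8.
Model T vs Model S1: Model T, 15–2.
Model T–Bolt: Bolt 11–6.
Aero–Model S1: Aero 14–3.
Aero vs Bolt: Bolt wins 9–8.
Model S1 vs Bolt: Bolt, 9–8.
Each design drops at least one matchup (Concept 2 loses to Model T; Model T loses to Bolt; Aero loses to Model T; Model S1 loses to Concept 2; Bolt loses to Concept 2); the cycle Concept 2 → Bolt → Model T → Concept 2 rules out a Condorcet winner.

none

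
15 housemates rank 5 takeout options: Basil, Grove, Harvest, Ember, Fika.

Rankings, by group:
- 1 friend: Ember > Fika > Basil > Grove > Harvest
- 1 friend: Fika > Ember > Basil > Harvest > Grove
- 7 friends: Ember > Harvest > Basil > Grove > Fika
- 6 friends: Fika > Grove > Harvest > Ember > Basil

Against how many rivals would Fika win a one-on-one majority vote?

Fika against each rival (15 friends):
Fika vs Basil: Fika is ranked higher on 1+1+6 = 8 ballots, Basil on 7. Fika wins 8–7.
Fika vs Grove: Fika preferred on 1+1+6 = 8 ballots; Fika wins 8–7.
Fika–Harvest: Fika 8–7.
Fika vs Ember: Fika is ranked higher on 1+6 = 7 ballots, Ember on 8. Ember wins 8–7.
Fika beats Basil, Grove, Harvest; loses to Ember — 3 pairwise wins.

3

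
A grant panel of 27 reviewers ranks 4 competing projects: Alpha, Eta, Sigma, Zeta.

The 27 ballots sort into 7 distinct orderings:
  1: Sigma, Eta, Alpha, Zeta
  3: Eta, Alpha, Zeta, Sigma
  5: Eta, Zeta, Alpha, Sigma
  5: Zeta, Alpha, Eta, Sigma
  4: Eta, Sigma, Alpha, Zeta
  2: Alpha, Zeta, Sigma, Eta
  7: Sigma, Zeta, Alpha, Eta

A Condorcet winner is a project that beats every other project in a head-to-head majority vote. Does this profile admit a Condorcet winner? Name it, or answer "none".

Zeta

Head-to-head results (27 reviewers):
Alpha vs Eta: Alpha wins 14–13.
Alpha vs Sigma: Alpha wins 15–12.
Alpha vs Zeta: 1+3+4+2 = 10 for Alpha, 17 for Zeta — Zeta by 17–10.
Eta vs Sigma: 3+5+5+4 = 17 for Eta, 10 for Sigma — Eta by 17–10.
Eta–Zeta: Zeta 14–13.
Sigma vs Zeta: 12 to 15, Zeta.
Zeta beats each of Alpha, Eta, Sigma — Zeta is the Condorcet winner.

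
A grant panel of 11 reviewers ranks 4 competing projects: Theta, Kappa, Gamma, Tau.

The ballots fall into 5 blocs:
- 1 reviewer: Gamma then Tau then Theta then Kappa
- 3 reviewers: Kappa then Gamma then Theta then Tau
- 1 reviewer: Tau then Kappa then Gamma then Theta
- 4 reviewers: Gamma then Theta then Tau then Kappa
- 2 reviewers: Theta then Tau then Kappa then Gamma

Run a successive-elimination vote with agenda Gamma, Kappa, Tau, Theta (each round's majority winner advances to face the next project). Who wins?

Theta

Round 1: Gamma vs Kappa — 5–6, Kappa advances.
Round 2: Kappa vs Tau — 3–8, Tau advances.
Round 3: Tau vs Theta — 2–9, Theta advances.
Theta survives the agenda.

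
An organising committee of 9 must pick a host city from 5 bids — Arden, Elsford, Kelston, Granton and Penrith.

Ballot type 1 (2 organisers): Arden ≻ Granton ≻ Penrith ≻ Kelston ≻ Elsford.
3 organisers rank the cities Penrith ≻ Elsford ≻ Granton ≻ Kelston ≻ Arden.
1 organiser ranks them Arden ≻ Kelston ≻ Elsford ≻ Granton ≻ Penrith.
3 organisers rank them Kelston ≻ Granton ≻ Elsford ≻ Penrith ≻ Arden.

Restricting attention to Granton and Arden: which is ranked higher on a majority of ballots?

Ballots ranking Granton above Arden: 3 + 3 = 6.
Ballots ranking Arden above Granton: 9 − 6 = 3.
Granton wins the head-to-head 6–3.

Granton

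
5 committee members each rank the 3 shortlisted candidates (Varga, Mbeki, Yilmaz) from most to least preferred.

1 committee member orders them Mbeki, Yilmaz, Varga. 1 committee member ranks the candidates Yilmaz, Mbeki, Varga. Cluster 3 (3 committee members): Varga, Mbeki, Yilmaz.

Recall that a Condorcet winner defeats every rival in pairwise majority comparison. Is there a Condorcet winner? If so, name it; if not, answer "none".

Varga

Head-to-head results (5 committee members):
Varga–Mbeki: Varga 3–2.
Varga vs Yilmaz: Varga wins 3–2.
Mbeki vs Yilmaz: Mbeki, 4–1.
Varga beats each of Mbeki, Yilmaz — Varga is the Condorcet winner.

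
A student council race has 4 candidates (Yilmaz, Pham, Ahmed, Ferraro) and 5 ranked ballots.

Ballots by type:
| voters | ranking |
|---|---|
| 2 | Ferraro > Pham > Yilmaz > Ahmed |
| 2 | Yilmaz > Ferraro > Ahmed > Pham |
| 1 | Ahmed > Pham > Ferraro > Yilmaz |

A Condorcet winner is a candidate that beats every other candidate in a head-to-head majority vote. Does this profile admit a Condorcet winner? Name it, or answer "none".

Head-to-head results (5 voters):
Yilmaz vs Pham: Yilmaz is ranked higher on 2 ballots, Pham on 3. Pham wins 3–2.
Yilmaz vs Ahmed: Yilmaz wins 4–1.
Yilmaz vs Ferraro: Yilmaz preferred on 2 ballots; Ferraro wins 3–2.
Pham vs Ahmed: Ahmed wins 3–2.
Pham vs Ferraro: 1 to 4, Ferraro.
Ahmed vs Ferraro: Ferraro, 4–1.
Ferraro wins every pairwise contest, so Ferraro is the Condorcet winner.

Ferraro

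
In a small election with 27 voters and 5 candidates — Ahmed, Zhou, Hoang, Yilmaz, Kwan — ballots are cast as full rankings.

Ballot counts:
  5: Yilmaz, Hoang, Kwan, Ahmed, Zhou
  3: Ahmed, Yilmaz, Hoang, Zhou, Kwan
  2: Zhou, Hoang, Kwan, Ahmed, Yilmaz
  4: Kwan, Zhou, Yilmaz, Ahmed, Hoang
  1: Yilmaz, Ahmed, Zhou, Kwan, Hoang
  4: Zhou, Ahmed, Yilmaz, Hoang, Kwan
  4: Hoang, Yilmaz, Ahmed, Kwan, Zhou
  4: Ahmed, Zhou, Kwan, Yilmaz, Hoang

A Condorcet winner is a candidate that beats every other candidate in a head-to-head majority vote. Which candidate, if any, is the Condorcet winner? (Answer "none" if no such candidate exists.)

Head-to-head results (27 voters):
Ahmed vs Zhou: 17 to 10, Ahmed.
Ahmed vs Hoang: Ahmed preferred on 3+4+1+4+4 = 16 ballots; Ahmed wins 16–11.
Ahmed vs Yilmaz: 13 to 14, Yilmaz.
Ahmed vs Kwan: 16 to 11, Ahmed.
Zhou vs Hoang: 2+4+1+4+4 = 15 for Zhou, 12 for Hoang — Zhou by 15–12.
Zhou vs Yilmaz: Zhou preferred on 2+4+4+4 = 14 ballots; Zhou wins 14–13.
Zhou vs Kwan: Zhou is ranked higher on 3+2+1+4+4 = 14 ballots, Kwan on 13. Zhou wins 14–13.
Hoang vs Yilmaz: 6 to 21, Yilmaz.
Hoang vs Kwan: Hoang preferred on 5+3+2+4+4 = 18 ballots; Hoang wins 18–9.
Yilmaz vs Kwan: 5+3+1+4+4 = 17 for Yilmaz, 10 for Kwan — Yilmaz by 17–10.
Every candidate loses at least once (Ahmed loses to Yilmaz; Zhou loses to Ahmed; Hoang loses to Ahmed; Yilmaz loses to Zhou; Kwan loses to Ahmed). The majority relation contains the cycle Ahmed beats Zhou beats Yilmaz beats Ahmed, so there is no Condorcet winner.

none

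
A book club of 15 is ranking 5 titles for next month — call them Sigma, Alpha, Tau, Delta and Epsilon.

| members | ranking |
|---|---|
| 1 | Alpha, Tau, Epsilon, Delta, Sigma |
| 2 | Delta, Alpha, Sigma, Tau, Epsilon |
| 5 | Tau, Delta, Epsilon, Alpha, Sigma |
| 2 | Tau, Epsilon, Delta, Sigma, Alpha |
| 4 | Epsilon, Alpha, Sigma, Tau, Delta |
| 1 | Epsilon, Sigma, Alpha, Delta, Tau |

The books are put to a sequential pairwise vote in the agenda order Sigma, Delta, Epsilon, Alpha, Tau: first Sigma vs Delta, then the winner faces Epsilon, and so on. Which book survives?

Round 1: Sigma vs Delta — 5–10, Delta advances.
Round 2: Delta vs Epsilon — 7–8, Epsilon advances.
Round 3: Epsilon vs Alpha — 12–3, Epsilon advances.
Round 4: Epsilon vs Tau — 5–10, Tau advances.
Tau survives the agenda.

Tau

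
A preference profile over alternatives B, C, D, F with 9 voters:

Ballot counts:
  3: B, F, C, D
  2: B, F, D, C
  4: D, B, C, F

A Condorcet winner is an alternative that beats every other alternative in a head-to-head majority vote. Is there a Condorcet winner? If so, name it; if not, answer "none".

B

Check each pair by majority over 9 ballots:
B vs C: B preferred on 3+2+4 = 9 ballots; B wins 9–0.
B vs D: 3+2 = 5 for B, 4 for D — B by 5–4.
B vs F: 9 to 0, B.
C vs D: C preferred on 3 ballots; D wins 6–3.
C vs F: C is ranked higher on 4 ballots, F on 5. F wins 5–4.
D vs F: 4 for D, 5 for F — F by 5–4.
B beats each of C, D, F — B is the Condorcet winner.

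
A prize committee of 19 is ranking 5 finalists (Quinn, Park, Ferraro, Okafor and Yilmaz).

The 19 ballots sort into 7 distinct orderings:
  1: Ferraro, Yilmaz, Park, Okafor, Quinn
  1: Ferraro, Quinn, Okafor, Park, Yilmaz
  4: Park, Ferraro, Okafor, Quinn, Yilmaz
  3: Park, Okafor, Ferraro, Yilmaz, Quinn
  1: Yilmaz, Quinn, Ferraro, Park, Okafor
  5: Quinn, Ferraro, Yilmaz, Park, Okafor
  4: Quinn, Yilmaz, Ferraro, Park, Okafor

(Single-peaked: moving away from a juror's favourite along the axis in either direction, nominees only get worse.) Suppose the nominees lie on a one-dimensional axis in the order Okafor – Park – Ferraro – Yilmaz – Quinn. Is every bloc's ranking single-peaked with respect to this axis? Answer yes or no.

Axis positions: Okafor=1, Park=2, Ferraro=3, Yilmaz=4, Quinn=5.
Bloc 1 (peak Ferraro at position 3): ranking walks positions 3-4-2-1-5, expanding outward from the peak — single-peaked.
Bloc 2: ranking walks positions 3-5-1-2-4; Quinn is ranked above Yilmaz even though Yilmaz lies between Quinn and the peak Ferraro on the axis — preferences dip and rise again. Not single-peaked.
Bloc 3: ranking walks positions 2-3-1-5-4; Quinn is ranked above Yilmaz even though Yilmaz lies between Quinn and the peak Park on the axis — preferences dip and rise again. Not single-peaked.
Bloc 4 (peak Park at position 2): ranking walks positions 2-1-3-4-5, expanding outward from the peak — single-peaked.
Bloc 5 (peak Yilmaz at position 4): ranking walks positions 4-5-3-2-1, expanding outward from the peak — single-peaked.
Bloc 6: ranking walks positions 5-3-4-2-1; Ferraro is ranked above Yilmaz even though Yilmaz lies between Ferraro and the peak Quinn on the axis — preferences dip and rise again. Not single-peaked.
Bloc 7 (peak Quinn at position 5): ranking walks positions 5-4-3-2-1, expanding outward from the peak — single-peaked.
Bloc 2 violates single-peakedness, so the profile is not single-peaked on this axis.

no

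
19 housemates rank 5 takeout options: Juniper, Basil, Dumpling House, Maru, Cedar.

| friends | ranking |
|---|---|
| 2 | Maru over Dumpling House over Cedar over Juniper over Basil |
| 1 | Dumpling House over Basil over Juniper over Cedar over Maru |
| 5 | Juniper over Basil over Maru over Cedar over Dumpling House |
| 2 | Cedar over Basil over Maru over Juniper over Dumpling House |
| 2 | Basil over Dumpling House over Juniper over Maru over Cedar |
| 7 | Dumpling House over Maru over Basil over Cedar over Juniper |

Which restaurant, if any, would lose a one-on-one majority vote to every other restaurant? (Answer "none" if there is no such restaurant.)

Juniper

Pairwise majorities:
Juniper vs Basil: Basil, 12–7.
Juniper vs Dumpling House: 7 to 12, Dumpling House.
Juniper vs Maru: 1+5+2 = 8 for Juniper, 11 for Maru — Maru by 11–8.
Juniper vs Cedar: 8 to 11, Cedar.
Basil vs Dumpling House: Basil preferred on 5+2+2 = 9 ballots; Dumpling House wins 10–9.
Basil–Maru: Basil 10–9.
Basil vs Cedar: Basil wins 15–4.
Dumpling House vs Maru: Dumpling House is ranked higher on 1+2+7 = 10 ballots, Maru on 9. Dumpling House wins 10–9.
Dumpling House vs Cedar: Dumpling House is ranked higher on 2+1+2+7 = 12 ballots, Cedar on 7. Dumpling House wins 12–7.
Maru vs Cedar: Maru is ranked higher on 2+5+2+7 = 16 ballots, Cedar on 3. Maru wins 16–3.
Juniper is beaten in every head-to-head and is the Condorcet loser.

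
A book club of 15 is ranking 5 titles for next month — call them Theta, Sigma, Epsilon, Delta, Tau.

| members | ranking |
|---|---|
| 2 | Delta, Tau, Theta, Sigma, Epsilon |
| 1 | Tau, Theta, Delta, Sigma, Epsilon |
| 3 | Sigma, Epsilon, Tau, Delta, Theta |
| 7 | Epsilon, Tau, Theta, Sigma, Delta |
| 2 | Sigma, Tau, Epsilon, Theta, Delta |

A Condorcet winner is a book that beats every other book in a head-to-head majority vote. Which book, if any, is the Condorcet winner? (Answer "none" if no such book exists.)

none

Head-to-head results (15 members):
Theta vs Sigma: Theta, 10–5.
Theta vs Epsilon: Epsilon wins 12–3.
Theta vs Delta: Theta, 10–5.
Theta–Tau: Tau 15–0.
Sigma–Epsilon: Sigma 8–7.
Sigma–Delta: Sigma 12–3.
Sigma vs Tau: Tau, 10–5.
Epsilon vs Delta: Epsilon wins 12–3.
Epsilon vs Tau: Epsilon, 10–5.
Delta–Tau: Tau 13–2.
No book is unbeaten: Theta loses to Epsilon; Sigma loses to Theta; Epsilon loses to Sigma; Delta loses to Theta; Tau loses to Epsilon. In particular Theta beats Sigma beats Epsilon beats Theta is a majority cycle — no Condorcet winner exists.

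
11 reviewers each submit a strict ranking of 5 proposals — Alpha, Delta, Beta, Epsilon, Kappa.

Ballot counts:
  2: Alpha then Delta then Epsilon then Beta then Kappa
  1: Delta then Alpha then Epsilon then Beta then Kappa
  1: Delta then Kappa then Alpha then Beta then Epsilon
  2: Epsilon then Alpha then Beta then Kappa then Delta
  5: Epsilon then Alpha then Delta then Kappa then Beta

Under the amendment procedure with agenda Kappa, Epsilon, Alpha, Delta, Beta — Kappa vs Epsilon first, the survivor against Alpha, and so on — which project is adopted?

Round 1: Kappa vs Epsilon — 1–10, Epsilon advances.
Round 2: Epsilon vs Alpha — 7–4, Epsilon advances.
Round 3: Epsilon vs Delta — 7–4, Epsilon advances.
Round 4: Epsilon vs Beta — 10–1, Epsilon advances.
Epsilon survives the agenda.

Epsilon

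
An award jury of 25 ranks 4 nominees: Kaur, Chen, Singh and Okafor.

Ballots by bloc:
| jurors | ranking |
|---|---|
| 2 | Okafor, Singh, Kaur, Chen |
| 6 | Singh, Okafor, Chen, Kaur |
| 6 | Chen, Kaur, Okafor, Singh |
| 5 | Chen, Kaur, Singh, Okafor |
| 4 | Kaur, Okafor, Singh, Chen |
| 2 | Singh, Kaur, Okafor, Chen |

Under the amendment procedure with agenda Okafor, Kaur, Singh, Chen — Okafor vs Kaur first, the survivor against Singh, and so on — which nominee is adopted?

Chen

Round 1: Okafor vs Kaur — 8–17, Kaur advances.
Round 2: Kaur vs Singh — 15–10, Kaur advances.
Round 3: Kaur vs Chen — 8–17, Chen advances.
Chen survives the agenda.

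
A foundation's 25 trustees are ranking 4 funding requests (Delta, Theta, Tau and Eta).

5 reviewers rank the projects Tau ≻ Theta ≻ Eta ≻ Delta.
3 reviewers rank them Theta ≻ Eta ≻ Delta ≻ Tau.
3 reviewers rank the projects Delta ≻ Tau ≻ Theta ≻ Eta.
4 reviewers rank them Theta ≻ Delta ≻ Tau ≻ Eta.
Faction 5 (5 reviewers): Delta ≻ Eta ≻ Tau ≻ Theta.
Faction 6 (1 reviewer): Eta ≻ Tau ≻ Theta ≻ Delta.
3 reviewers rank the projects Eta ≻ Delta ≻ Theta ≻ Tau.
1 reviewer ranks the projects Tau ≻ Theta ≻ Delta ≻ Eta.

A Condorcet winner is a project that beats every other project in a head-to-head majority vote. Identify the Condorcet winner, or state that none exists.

none

Head-to-head results (25 reviewers):
Delta vs Theta: 11 to 14, Theta.
Delta vs Tau: 18 to 7, Delta.
Delta vs Eta: Delta is ranked higher on 3+4+5+1 = 13 ballots, Eta on 12. Delta wins 13–12.
Theta vs Tau: Theta preferred on 3+4+3 = 10 ballots; Tau wins 15–10.
Theta vs Eta: Theta preferred on 5+3+3+4+1 = 16 ballots; Theta wins 16–9.
Tau vs Eta: Tau preferred on 5+3+4+1 = 13 ballots; Tau wins 13–12.
No project is unbeaten: Delta loses to Theta; Theta loses to Tau; Tau loses to Delta; Eta loses to Delta. In particular Delta → Tau → Theta → Delta is a majority cycle — no Condorcet winner exists.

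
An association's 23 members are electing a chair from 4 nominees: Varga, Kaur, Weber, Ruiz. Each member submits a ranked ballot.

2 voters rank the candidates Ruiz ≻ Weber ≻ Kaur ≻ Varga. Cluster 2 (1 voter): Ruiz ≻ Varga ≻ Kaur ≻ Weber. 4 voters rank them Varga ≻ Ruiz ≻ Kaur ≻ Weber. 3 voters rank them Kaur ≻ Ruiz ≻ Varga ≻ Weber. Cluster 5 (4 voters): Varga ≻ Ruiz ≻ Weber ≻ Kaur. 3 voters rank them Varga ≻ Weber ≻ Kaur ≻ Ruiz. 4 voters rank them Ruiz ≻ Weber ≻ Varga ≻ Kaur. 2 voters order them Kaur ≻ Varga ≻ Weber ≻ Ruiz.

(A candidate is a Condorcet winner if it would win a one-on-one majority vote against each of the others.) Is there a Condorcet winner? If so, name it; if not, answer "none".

Varga

Pairwise majorities:
Varga vs Kaur: Varga preferred on 1+4+4+3+4 = 16 ballots; Varga wins 16–7.
Varga vs Weber: 1+4+3+4+3+2 = 17 for Varga, 6 for Weber — Varga by 17–6.
Varga vs Ruiz: Varga preferred on 4+4+3+2 = 13 ballots; Varga wins 13–10.
Kaur vs Weber: Kaur preferred on 1+4+3+2 = 10 ballots; Weber wins 13–10.
Kaur vs Ruiz: Kaur is ranked higher on 3+3+2 = 8 ballots, Ruiz on 15. Ruiz wins 15–8.
Weber vs Ruiz: Weber is ranked higher on 3+2 = 5 ballots, Ruiz on 18. Ruiz wins 18–5.
Varga wins every pairwise contest, so Varga is the Condorcet winner.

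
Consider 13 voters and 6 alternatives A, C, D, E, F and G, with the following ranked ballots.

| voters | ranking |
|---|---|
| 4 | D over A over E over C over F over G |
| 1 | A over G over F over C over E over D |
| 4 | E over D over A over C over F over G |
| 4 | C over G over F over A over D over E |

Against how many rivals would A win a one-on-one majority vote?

4

A against each rival (13 voters):
A vs C: 9 to 4, A.
A vs D: D, 8–5.
A–E: A 9–4.
A–F: A 9–4.
A–G: A 9–4.
A beats C, E, F, G; loses to D — 4 pairwise wins.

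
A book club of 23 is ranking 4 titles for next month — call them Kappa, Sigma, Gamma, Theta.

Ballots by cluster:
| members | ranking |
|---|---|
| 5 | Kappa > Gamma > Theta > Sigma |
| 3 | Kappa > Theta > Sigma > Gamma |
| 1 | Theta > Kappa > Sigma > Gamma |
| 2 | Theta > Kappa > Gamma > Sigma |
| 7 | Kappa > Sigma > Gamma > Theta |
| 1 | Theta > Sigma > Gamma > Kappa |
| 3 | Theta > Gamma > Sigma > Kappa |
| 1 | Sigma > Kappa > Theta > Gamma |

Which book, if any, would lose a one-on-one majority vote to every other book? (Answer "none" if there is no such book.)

none

Head-to-head results (23 members):
Kappa vs Sigma: 18 to 5, Kappa.
Kappa vs Gamma: Kappa, 19–4.
Kappa vs Theta: 5+3+7+1 = 16 for Kappa, 7 for Theta — Kappa by 16–7.
Sigma vs Gamma: 3+1+7+1+1 = 13 for Sigma, 10 for Gamma — Sigma by 13–10.
Sigma vs Theta: Sigma preferred on 7+1 = 8 ballots; Theta wins 15–8.
Gamma vs Theta: 5+7 = 12 for Gamma, 11 for Theta — Gamma by 12–11.
No book is winless: Kappa beats Sigma; Sigma beats Gamma; Gamma beats Theta; Theta beats Sigma. There is no Condorcet loser.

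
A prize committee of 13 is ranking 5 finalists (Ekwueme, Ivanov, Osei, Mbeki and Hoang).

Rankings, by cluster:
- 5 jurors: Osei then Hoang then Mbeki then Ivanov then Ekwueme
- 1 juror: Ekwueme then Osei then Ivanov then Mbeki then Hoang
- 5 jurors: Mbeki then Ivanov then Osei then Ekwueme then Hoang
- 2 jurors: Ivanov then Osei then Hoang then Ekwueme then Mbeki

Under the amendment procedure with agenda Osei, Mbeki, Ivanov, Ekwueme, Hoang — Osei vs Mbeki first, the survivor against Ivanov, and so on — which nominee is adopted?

Round 1: Osei vs Mbeki — 8–5, Osei advances.
Round 2: Osei vs Ivanov — 6–7, Ivanov advances.
Round 3: Ivanov vs Ekwueme — 12–1, Ivanov advances.
Round 4: Ivanov vs Hoang — 8–5, Ivanov advances.
The agenda winner is Ivanov.

Ivanov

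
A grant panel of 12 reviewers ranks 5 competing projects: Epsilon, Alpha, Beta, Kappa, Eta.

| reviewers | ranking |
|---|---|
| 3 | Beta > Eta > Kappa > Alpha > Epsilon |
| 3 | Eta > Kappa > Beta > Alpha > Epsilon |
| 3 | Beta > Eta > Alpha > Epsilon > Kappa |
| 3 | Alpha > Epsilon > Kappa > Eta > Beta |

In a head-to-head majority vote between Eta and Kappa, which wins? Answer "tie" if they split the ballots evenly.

Eta

Ballots ranking Eta above Kappa: 3 + 3 + 3 = 9.
Ballots ranking Kappa above Eta: 12 − 9 = 3.
Eta wins the head-to-head 9–3.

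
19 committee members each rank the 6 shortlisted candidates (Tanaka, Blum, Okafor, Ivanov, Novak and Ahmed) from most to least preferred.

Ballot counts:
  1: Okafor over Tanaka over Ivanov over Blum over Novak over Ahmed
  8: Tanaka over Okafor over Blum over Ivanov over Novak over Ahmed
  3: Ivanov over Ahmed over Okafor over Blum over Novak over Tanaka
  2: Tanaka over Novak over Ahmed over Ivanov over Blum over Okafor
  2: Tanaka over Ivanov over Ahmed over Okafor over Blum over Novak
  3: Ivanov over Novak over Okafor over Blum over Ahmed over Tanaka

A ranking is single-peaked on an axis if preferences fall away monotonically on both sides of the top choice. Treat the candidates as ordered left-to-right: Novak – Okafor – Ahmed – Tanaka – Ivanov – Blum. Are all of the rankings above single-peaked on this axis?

Axis positions: Novak=1, Okafor=2, Ahmed=3, Tanaka=4, Ivanov=5, Blum=6.
Faction 1: ranking walks positions 2-4-5-6-1-3; Tanaka is ranked above Ahmed even though Ahmed lies between Tanaka and the peak Okafor on the axis — preferences dip and rise again. Not single-peaked.
Faction 2: ranking walks positions 4-2-6-5-1-3; Okafor is ranked above Ahmed even though Ahmed lies between Okafor and the peak Tanaka on the axis — preferences dip and rise again. Not single-peaked.
Faction 3: ranking walks positions 5-3-2-6-1-4; Ahmed is ranked above Tanaka even though Tanaka lies between Ahmed and the peak Ivanov on the axis — preferences dip and rise again. Not single-peaked.
Faction 4: ranking walks positions 4-1-3-5-6-2; Novak is ranked above Ahmed even though Ahmed lies between Novak and the peak Tanaka on the axis — preferences dip and rise again. Not single-peaked.
Faction 5 (peak Tanaka at position 4): ranking walks positions 4-5-3-2-6-1, expanding outward from the peak — single-peaked.
Faction 6: ranking walks positions 5-1-2-6-3-4; Novak is ranked above Tanaka even though Tanaka lies between Novak and the peak Ivanov on the axis — preferences dip and rise again. Not single-peaked.
Faction 1 violates single-peakedness, so the profile is not single-peaked on this axis.

no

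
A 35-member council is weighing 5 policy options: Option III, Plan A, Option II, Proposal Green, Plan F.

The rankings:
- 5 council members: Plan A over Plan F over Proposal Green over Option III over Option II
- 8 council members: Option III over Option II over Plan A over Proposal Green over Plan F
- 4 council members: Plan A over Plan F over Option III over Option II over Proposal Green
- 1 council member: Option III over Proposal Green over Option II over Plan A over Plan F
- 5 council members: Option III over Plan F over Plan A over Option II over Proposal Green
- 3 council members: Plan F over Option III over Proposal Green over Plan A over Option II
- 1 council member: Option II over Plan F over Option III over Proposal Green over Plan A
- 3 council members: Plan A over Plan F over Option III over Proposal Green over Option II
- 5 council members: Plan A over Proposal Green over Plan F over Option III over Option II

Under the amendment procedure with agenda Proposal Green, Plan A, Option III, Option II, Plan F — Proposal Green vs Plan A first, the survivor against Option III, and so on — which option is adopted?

Plan F

Round 1: Proposal Green vs Plan A — 5–30, Plan A advances.
Round 2: Plan A vs Option III — 17–18, Option III advances.
Round 3: Option III vs Option II — 34–1, Option III advances.
Round 4: Option III vs Plan F — 14–21, Plan F advances.
The agenda winner is Plan F.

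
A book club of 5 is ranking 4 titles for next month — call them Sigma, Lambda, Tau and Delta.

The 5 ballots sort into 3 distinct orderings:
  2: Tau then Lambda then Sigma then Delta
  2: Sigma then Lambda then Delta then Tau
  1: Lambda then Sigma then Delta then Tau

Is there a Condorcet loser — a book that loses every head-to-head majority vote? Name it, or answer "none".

Pairwise majorities:
Sigma–Lambda: Lambda 3–2.
Sigma vs Tau: Sigma wins 3–2.
Sigma–Delta: Sigma 5–0.
Lambda vs Tau: Lambda, 3–2.
Lambda vs Delta: Lambda is ranked higher on 2+2+1 = 5 ballots, Delta on 0. Lambda wins 5–0.
Tau vs Delta: Tau preferred on 2 ballots; Delta wins 3–2.
Tau is beaten in every head-to-head and is the Condorcet loser.

Tau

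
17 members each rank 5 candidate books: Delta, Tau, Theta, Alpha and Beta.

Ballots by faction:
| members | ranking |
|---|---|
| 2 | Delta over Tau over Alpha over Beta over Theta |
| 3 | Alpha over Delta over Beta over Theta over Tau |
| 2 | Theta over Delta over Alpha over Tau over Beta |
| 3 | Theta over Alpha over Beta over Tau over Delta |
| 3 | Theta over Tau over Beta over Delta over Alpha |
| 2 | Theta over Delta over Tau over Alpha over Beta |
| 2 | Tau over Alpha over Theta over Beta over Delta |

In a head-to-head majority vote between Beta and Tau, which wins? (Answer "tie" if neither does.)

Ballots ranking Beta above Tau: 3 + 3 = 6.
Ballots ranking Tau above Beta: 17 − 6 = 11.
Tau wins the head-to-head 11–6.

Tau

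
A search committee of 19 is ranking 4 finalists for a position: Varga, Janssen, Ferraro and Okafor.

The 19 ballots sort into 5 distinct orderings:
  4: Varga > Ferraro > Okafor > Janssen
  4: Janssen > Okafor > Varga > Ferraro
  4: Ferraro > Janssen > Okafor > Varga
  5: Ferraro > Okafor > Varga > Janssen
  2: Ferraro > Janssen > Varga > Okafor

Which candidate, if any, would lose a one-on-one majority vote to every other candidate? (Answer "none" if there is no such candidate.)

Pairwise majorities:
Varga vs Janssen: 4+5 = 9 for Varga, 10 for Janssen — Janssen by 10–9.
Varga vs Ferraro: Varga is ranked higher on 4+4 = 8 ballots, Ferraro on 11. Ferraro wins 11–8.
Varga vs Okafor: Varga preferred on 4+2 = 6 ballots; Okafor wins 13–6.
Janssen vs Ferraro: 4 for Janssen, 15 for Ferraro — Ferraro by 15–4.
Janssen vs Okafor: 4+4+2 = 10 for Janssen, 9 for Okafor — Janssen by 10–9.
Ferraro vs Okafor: Ferraro preferred on 4+4+5+2 = 15 ballots; Ferraro wins 15–4.
Only Varga has no wins; Varga is the Condorcet loser.

Varga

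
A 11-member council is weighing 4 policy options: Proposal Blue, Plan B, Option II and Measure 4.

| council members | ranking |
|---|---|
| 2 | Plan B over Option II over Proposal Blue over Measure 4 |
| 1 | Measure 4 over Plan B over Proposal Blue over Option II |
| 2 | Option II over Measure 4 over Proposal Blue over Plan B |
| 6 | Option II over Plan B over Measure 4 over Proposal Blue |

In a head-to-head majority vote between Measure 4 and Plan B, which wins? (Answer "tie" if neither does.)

Ballots ranking Measure 4 above Plan B: 1 + 2 = 3.
Ballots ranking Plan B above Measure 4: 11 − 3 = 8.
Plan B wins the head-to-head 8–3.

Plan B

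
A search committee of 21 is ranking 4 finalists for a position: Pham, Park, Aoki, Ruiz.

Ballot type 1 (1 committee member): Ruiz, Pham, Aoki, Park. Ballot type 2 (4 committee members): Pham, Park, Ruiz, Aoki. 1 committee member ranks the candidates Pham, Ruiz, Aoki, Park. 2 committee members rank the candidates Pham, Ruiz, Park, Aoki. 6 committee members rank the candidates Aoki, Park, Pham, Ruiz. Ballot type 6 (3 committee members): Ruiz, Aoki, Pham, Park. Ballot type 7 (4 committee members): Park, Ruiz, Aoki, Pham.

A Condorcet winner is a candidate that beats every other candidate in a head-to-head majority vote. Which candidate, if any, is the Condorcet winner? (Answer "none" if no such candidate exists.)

Pairwise majorities:
Pham vs Park: 1+4+1+2+3 = 11 for Pham, 10 for Park — Pham by 11–10.
Pham vs Aoki: 1+4+1+2 = 8 for Pham, 13 for Aoki — Aoki by 13–8.
Pham vs Ruiz: 4+1+2+6 = 13 for Pham, 8 for Ruiz — Pham by 13–8.
Park vs Aoki: Park is ranked higher on 4+2+4 = 10 ballots, Aoki on 11. Aoki wins 11–10.
Park–Ruiz: Park 14–7.
Aoki–Ruiz: Ruiz 15–6.
Every candidate loses at least once (Pham loses to Aoki; Park loses to Pham; Aoki loses to Ruiz; Ruiz loses to Pham). The majority relation contains the cycle Pham → Ruiz → Aoki → Pham, so there is no Condorcet winner.

none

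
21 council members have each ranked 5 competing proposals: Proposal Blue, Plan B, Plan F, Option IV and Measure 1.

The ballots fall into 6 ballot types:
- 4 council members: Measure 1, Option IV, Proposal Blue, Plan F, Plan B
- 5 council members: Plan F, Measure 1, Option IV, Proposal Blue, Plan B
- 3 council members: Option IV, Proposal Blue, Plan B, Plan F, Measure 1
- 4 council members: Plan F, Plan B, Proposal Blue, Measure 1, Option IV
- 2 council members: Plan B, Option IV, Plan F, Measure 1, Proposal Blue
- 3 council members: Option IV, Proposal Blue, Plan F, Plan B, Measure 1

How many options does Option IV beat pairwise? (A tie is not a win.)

Option IV against each rival (21 council members):
Option IV–Proposal Blue: Option IV 17–4.
Option IV vs Plan B: Option IV, 15–6.
Option IV vs Plan F: Option IV is ranked higher on 4+3+2+3 = 12 ballots, Plan F on 9. Option IV wins 12–9.
Option IV vs Measure 1: 3+2+3 = 8 for Option IV, 13 for Measure 1 — Measure 1 by 13–8.
Option IV beats Proposal Blue, Plan B, Plan F; loses to Measure 1 — 3 pairwise wins.

3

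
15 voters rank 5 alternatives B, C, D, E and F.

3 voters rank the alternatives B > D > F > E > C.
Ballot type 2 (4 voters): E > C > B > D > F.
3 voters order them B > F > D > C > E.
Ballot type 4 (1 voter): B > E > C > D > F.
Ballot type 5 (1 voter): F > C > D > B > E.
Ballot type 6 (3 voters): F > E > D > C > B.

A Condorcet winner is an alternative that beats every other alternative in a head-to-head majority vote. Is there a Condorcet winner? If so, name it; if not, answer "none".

none

Check each pair by majority over 15 ballots:
B vs C: B is ranked higher on 3+3+1 = 7 ballots, C on 8. C wins 8–7.
B vs D: B, 11–4.
B vs E: B is ranked higher on 3+3+1+1 = 8 ballots, E on 7. B wins 8–7.
B vs F: B preferred on 3+4+3+1 = 11 ballots; B wins 11–4.
C vs D: D wins 9–6.
C vs E: C is ranked higher on 3+1 = 4 ballots, E on 11. E wins 11–4.
C vs F: C is ranked higher on 4+1 = 5 ballots, F on 10. F wins 10–5.
D vs E: E wins 8–7.
D vs F: 3+4+1 = 8 for D, 7 for F — D by 8–7.
E vs F: F wins 10–5.
Each alternative drops at least one matchup (B loses to C; C loses to D; D loses to B; E loses to B; F loses to B); the cycle B beats D beats C beats B rules out a Condorcet winner.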